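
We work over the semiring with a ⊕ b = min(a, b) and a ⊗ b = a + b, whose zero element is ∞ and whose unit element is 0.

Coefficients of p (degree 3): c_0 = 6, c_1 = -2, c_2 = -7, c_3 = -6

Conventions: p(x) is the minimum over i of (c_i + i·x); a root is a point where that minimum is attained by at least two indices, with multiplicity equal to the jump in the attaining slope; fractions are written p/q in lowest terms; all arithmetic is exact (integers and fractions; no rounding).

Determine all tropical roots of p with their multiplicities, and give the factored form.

hull edge (i=0, c=6) to (i=1, c=-2): slope -8, span 1
hull edge (i=1, c=-2) to (i=2, c=-7): slope -5, span 1
hull edge (i=2, c=-7) to (i=3, c=-6): slope 1, span 1
Factored form: p(x) = -6 ⊗ (x ⊕ (-1)) ⊗ (x ⊕ 5) ⊗ (x ⊕ 8)
Answer: roots = -1 (mult 1), 5 (mult 1), 8 (mult 1)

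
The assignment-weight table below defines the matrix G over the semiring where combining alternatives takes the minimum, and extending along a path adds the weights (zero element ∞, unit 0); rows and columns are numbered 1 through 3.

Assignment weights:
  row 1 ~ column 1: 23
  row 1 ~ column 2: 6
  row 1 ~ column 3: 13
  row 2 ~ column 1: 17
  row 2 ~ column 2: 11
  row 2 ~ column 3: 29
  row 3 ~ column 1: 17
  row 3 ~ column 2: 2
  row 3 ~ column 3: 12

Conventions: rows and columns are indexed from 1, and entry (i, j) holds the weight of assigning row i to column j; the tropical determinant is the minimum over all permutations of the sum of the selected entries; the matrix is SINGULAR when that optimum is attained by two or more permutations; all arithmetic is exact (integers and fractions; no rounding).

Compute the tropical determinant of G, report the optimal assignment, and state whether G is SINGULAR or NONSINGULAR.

σ = (1, 2, 3): 23 + 11 + 12 = 46
σ = (1, 3, 2): 23 + 29 + 2 = 54
σ = (2, 1, 3): 6 + 17 + 12 = 35
σ = (2, 3, 1): 6 + 29 + 17 = 52
σ = (3, 1, 2): 13 + 17 + 2 = 32
σ = (3, 2, 1): 13 + 11 + 17 = 41
Optimal value attained by: σ = (3, 1, 2).
Answer: det⊕(G) = 32; verdict: NONSINGULAR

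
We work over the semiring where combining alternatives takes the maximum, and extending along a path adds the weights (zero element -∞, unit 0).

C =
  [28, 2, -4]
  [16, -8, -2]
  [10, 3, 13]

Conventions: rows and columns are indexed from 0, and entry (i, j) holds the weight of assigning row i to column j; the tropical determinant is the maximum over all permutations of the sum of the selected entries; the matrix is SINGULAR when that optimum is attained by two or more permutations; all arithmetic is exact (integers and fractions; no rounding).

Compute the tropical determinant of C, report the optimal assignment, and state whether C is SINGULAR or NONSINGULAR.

σ = (0, 1, 2): 28 + (-8) + 13 = 33
σ = (0, 2, 1): 28 + (-2) + 3 = 29
σ = (1, 0, 2): 2 + 16 + 13 = 31
σ = (1, 2, 0): 2 + (-2) + 10 = 10
σ = (2, 0, 1): (-4) + 16 + 3 = 15
σ = (2, 1, 0): (-4) + (-8) + 10 = -2
Optimal value attained by: σ = (0, 1, 2).
Answer: det⊕(C) = 33; verdict: NONSINGULAR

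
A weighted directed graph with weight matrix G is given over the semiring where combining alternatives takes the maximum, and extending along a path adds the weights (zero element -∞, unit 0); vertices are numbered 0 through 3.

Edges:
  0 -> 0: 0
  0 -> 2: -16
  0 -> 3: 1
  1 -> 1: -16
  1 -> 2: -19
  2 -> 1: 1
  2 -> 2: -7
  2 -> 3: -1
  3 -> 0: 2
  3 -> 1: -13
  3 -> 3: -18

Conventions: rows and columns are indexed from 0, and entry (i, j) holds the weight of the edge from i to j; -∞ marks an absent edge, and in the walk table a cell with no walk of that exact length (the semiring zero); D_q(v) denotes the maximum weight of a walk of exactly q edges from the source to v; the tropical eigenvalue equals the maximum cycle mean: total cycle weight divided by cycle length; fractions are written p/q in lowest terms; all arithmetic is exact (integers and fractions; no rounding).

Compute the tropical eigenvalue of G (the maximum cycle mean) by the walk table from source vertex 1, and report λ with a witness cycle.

q=0: [-∞, 0, -∞, -∞]
q=1: [-∞, -16, -19, -∞]
q=2: [-∞, -18, -26, -20]
q=3: [-18, -25, -33, -27]
q=4: [-18, -32, -34, -17]
Optimal cycle mean attained by: cycle 0->3->0, total 1 + 2, length 2.
Answer: λ = 3/2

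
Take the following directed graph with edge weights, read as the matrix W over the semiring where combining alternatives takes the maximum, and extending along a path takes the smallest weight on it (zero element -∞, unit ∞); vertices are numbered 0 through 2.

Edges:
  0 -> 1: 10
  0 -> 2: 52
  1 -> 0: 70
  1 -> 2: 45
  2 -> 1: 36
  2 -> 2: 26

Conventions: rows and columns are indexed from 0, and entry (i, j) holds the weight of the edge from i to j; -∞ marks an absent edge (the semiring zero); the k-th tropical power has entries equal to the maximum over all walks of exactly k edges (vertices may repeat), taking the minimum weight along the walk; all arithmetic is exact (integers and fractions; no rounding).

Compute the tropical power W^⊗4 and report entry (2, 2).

W^⊗2:
  [10, 36, 26]
  [-∞, 36, 52]
  [36, 26, 36]
W^⊗3:
  [36, 26, 36]
  [36, 36, 36]
  [26, 36, 36]
W^⊗4:
  [26, 36, 36]
  [36, 36, 36]
  [36, 36, 36]
Key observation: the optimum is the walk 2->1->2->1->2, with weight 36 min 45 min 36 min 45 = 36.
Optimal value attained by: walk 2->1->2->1->2.
Answer: (W^⊗4)[2][2] = 36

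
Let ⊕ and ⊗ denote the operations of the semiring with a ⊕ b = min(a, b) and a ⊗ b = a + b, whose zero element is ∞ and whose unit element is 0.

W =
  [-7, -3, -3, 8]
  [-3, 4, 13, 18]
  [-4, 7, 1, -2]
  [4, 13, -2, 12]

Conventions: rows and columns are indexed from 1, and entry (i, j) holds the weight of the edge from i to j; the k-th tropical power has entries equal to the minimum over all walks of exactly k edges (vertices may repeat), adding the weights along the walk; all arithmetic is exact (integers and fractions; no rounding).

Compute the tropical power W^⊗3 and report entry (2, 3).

W^⊗2:
  [-14, -10, -10, -5]
  [-10, -6, -6, 5]
  [-11, -7, -7, -1]
  [-6, 1, -1, -4]
W^⊗3:
  [-21, -17, -17, -12]
  [-17, -13, -13, -8]
  [-18, -14, -14, -9]
  [-13, -9, -9, -3]
Key observation: the optimum is the walk 2->1->1->3, with weight (-3) + (-7) + (-3) = -13.
Optimal value attained by: walk 2->1->1->3.
Answer: (W^⊗3)[2][3] = -13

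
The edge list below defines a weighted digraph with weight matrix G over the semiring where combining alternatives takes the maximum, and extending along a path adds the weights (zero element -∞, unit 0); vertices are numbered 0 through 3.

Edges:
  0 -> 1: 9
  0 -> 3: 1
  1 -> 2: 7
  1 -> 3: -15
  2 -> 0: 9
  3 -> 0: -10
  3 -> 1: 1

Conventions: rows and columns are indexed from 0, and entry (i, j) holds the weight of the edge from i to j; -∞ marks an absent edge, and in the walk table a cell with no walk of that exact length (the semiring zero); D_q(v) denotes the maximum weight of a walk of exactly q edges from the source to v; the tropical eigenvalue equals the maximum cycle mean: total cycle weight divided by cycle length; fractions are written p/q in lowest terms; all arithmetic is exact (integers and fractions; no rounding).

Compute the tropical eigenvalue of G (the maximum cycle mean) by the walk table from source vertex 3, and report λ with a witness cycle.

q=0: [-∞, -∞, -∞, 0]
q=1: [-10, 1, -∞, -∞]
q=2: [-∞, -1, 8, -9]
q=3: [17, -8, 6, -16]
q=4: [15, 26, -1, 18]
Optimal cycle mean attained by: cycle 0->1->2->0, total 9 + 7 + 9, length 3.
Answer: λ = 25/3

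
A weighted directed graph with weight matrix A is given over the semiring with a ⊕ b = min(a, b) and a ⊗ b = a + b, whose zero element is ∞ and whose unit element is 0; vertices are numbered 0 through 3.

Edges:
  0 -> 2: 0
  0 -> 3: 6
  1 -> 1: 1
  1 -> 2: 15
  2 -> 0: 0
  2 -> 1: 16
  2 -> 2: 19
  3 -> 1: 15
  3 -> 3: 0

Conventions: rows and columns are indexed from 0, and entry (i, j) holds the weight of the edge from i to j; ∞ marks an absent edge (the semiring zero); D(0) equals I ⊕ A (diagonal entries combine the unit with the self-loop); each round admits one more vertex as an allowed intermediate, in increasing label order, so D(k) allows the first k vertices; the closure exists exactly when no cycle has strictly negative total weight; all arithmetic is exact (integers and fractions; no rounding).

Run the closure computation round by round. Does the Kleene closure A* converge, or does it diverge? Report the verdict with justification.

D(0):
  [0, ∞, 0, 6]
  [∞, 0, 15, ∞]
  [0, 16, 0, ∞]
  [∞, 15, ∞, 0]
D(1):
  [0, ∞, 0, 6]
  [∞, 0, 15, ∞]
  [0, 16, 0, 6]
  [∞, 15, ∞, 0]
D(2):
  [0, ∞, 0, 6]
  [∞, 0, 15, ∞]
  [0, 16, 0, 6]
  [∞, 15, 30, 0]
D(3):
  [0, 16, 0, 6]
  [15, 0, 15, 21]
  [0, 16, 0, 6]
  [30, 15, 30, 0]
D(4):
  [0, 16, 0, 6]
  [15, 0, 15, 21]
  [0, 16, 0, 6]
  [30, 15, 30, 0]
Key observation: every diagonal entry stays at the unit through all rounds, so no improving cycle exists.
Answer: CONVERGES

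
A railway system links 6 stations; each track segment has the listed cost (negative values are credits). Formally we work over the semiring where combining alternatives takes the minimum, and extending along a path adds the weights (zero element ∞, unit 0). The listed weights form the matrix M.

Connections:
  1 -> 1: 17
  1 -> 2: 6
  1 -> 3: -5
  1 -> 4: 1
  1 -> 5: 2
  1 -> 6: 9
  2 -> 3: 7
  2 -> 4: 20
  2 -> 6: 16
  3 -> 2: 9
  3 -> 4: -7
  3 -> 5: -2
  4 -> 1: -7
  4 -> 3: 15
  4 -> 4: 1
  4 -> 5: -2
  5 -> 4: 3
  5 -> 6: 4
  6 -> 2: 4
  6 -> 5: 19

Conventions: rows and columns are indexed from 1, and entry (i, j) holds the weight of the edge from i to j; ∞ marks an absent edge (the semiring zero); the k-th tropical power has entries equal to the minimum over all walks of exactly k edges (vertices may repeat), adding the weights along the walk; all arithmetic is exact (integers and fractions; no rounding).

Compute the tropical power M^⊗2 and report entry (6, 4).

M^⊗2:
  [-6, 4, 12, -12, -7, 6]
  [13, 16, 35, 0, 5, ∞]
  [-14, ∞, 8, -6, -9, 2]
  [-6, -1, -12, -6, -5, 2]
  [-4, 8, 18, 4, 1, ∞]
  [∞, ∞, 11, 22, ∞, 20]
Key observation: the optimum is the walk 6->5->4, with weight 19 + 3 = 22.
Optimal value attained by: walk 6->5->4.
Answer: (M^⊗2)[6][4] = 22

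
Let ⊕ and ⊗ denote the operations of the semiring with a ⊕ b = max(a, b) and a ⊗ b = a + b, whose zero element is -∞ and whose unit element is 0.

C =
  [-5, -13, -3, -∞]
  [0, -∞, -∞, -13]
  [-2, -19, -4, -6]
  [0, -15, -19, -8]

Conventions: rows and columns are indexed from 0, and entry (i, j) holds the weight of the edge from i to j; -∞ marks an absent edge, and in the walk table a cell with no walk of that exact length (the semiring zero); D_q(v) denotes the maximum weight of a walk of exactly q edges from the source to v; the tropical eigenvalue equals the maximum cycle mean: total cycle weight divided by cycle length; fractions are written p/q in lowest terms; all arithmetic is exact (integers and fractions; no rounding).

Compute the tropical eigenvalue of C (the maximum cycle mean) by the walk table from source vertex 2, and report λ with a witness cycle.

q=0: [-∞, -∞, 0, -∞]
q=1: [-2, -19, -4, -6]
q=2: [-6, -15, -5, -10]
q=3: [-7, -19, -9, -11]
q=4: [-11, -20, -10, -15]
Optimal cycle mean attained by: cycle 0->2->0, total (-3) + (-2), length 2.
Answer: λ = -5/2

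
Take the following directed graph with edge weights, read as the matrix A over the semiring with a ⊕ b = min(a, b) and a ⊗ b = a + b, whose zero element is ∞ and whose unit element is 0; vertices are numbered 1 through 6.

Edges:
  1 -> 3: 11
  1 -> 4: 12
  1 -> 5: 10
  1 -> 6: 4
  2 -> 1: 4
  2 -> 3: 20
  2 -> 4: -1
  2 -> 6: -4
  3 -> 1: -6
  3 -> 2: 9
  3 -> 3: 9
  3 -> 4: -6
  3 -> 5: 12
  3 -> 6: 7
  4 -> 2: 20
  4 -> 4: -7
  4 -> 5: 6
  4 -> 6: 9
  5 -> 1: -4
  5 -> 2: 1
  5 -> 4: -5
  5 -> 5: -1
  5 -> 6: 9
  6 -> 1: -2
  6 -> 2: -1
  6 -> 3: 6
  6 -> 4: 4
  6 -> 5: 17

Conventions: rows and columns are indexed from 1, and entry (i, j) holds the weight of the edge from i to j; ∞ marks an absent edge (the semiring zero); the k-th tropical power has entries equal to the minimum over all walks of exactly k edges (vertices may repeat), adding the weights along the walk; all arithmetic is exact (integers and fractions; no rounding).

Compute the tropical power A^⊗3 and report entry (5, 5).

A^⊗2:
  [2, 3, 10, 5, 9, 18]
  [-6, -5, 2, -8, 5, 8]
  [3, 6, 5, -13, 0, -2]
  [2, 7, 15, -14, -1, 2]
  [-5, 0, 7, -12, -2, -3]
  [0, 15, 9, -3, 8, -5]
A^⊗3:
  [4, 10, 13, -2, 8, -1]
  [-4, 6, 5, -15, -2, -9]
  [-4, -3, 4, -20, -7, -4]
  [-5, 0, 8, -21, -8, -5]
  [-6, -4, 3, -19, -6, -4]
  [-7, -6, 1, -10, 3, 4]
Key observation: the optimum is the walk 5->4->4->5, with weight (-5) + (-7) + 6 = -6.
Optimal value attained by: walk 5->4->4->5.
Answer: (A^⊗3)[5][5] = -6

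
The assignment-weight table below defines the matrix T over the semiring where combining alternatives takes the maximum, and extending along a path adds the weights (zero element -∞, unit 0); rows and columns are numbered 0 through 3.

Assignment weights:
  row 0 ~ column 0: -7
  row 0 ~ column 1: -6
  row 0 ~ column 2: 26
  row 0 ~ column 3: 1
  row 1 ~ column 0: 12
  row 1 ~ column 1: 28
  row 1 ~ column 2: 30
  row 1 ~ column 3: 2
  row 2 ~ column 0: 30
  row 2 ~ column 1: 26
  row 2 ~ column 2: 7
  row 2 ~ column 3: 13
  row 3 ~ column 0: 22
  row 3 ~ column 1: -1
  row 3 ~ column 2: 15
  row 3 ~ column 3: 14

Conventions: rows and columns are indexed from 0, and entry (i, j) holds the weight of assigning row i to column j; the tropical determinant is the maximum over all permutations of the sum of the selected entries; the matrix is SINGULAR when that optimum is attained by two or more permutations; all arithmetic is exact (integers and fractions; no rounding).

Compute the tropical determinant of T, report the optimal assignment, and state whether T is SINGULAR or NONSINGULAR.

σ = (0, 1, 2, 3): (-7) + 28 + 7 + 14 = 42
σ = (0, 1, 3, 2): (-7) + 28 + 13 + 15 = 49
σ = (0, 2, 1, 3): (-7) + 30 + 26 + 14 = 63
σ = (0, 2, 3, 1): (-7) + 30 + 13 + (-1) = 35
σ = (0, 3, 1, 2): (-7) + 2 + 26 + 15 = 36
σ = (0, 3, 2, 1): (-7) + 2 + 7 + (-1) = 1
σ = (1, 0, 2, 3): (-6) + 12 + 7 + 14 = 27
σ = (1, 0, 3, 2): (-6) + 12 + 13 + 15 = 34
σ = (1, 2, 0, 3): (-6) + 30 + 30 + 14 = 68
σ = (1, 2, 3, 0): (-6) + 30 + 13 + 22 = 59
σ = (1, 3, 0, 2): (-6) + 2 + 30 + 15 = 41
σ = (1, 3, 2, 0): (-6) + 2 + 7 + 22 = 25
σ = (2, 0, 1, 3): 26 + 12 + 26 + 14 = 78
σ = (2, 0, 3, 1): 26 + 12 + 13 + (-1) = 50
σ = (2, 1, 0, 3): 26 + 28 + 30 + 14 = 98
σ = (2, 1, 3, 0): 26 + 28 + 13 + 22 = 89
σ = (2, 3, 0, 1): 26 + 2 + 30 + (-1) = 57
σ = (2, 3, 1, 0): 26 + 2 + 26 + 22 = 76
σ = (3, 0, 1, 2): 1 + 12 + 26 + 15 = 54
σ = (3, 0, 2, 1): 1 + 12 + 7 + (-1) = 19
σ = (3, 1, 0, 2): 1 + 28 + 30 + 15 = 74
σ = (3, 1, 2, 0): 1 + 28 + 7 + 22 = 58
σ = (3, 2, 0, 1): 1 + 30 + 30 + (-1) = 60
σ = (3, 2, 1, 0): 1 + 30 + 26 + 22 = 79
Optimal value attained by: σ = (2, 1, 0, 3).
Answer: det⊕(T) = 98; verdict: NONSINGULAR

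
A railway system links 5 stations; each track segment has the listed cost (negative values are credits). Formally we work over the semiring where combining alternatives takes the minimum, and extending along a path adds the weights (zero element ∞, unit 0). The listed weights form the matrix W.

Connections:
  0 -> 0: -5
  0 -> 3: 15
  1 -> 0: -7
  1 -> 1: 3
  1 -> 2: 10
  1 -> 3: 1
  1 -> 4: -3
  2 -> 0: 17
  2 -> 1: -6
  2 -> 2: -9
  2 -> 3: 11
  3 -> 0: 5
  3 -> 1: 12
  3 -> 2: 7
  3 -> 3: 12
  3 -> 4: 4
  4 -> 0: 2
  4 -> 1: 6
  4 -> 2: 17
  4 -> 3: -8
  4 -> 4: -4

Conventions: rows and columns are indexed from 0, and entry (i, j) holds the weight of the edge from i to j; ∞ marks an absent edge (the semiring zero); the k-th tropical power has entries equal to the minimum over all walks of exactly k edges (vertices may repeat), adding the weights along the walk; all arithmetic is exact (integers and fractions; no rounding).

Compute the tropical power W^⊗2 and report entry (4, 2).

W^⊗2:
  [-10, 27, 22, 10, 19]
  [-12, 3, 1, -11, -7]
  [-13, -15, -18, -5, -9]
  [0, 1, -2, -4, 0]
  [-3, 2, -1, -12, -8]
Key observation: the optimum is the walk 4->3->2, with weight (-8) + 7 = -1.
Optimal value attained by: walk 4->3->2.
Answer: (W^⊗2)[4][2] = -1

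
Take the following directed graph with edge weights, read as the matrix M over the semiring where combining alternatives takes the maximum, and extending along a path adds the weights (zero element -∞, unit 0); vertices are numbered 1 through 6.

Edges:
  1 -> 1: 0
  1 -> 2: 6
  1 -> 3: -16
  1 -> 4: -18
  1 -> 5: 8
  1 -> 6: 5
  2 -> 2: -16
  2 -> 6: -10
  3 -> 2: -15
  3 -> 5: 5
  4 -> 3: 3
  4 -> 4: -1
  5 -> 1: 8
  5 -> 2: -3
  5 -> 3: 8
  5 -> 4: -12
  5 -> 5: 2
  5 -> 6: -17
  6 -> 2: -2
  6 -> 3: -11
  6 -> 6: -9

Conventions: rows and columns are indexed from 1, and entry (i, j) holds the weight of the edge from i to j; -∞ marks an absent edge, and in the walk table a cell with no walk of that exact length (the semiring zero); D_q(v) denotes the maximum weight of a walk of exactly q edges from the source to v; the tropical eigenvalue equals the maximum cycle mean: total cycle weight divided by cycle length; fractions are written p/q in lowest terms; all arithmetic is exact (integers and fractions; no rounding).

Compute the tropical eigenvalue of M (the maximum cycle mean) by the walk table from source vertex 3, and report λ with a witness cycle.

q=0: [-∞, -∞, 0, -∞, -∞, -∞]
q=1: [-∞, -15, -∞, -∞, 5, -∞]
q=2: [13, 2, 13, -7, 7, -12]
q=3: [15, 19, 15, -5, 21, 18]
q=4: [29, 21, 29, 9, 23, 20]
q=5: [31, 35, 31, 11, 37, 34]
q=6: [45, 37, 45, 25, 39, 36]
Optimal cycle mean attained by: cycle 1->5->1, total 8 + 8, length 2.
Answer: λ = 8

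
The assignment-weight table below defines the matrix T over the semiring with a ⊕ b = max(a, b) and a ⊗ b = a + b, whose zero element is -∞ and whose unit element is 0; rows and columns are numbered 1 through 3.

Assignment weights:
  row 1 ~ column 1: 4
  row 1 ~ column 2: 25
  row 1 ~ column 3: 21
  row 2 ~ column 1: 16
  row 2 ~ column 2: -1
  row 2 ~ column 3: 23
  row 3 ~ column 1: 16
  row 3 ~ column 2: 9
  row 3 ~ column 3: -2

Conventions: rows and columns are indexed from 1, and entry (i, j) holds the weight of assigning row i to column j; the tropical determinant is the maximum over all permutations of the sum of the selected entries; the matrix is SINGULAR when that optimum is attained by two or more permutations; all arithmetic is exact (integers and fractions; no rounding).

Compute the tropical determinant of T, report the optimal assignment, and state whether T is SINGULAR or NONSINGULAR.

σ = (1, 2, 3): 4 + (-1) + (-2) = 1
σ = (1, 3, 2): 4 + 23 + 9 = 36
σ = (2, 1, 3): 25 + 16 + (-2) = 39
σ = (2, 3, 1): 25 + 23 + 16 = 64
σ = (3, 1, 2): 21 + 16 + 9 = 46
σ = (3, 2, 1): 21 + (-1) + 16 = 36
Optimal value attained by: σ = (2, 3, 1).
Answer: det⊕(T) = 64; verdict: NONSINGULAR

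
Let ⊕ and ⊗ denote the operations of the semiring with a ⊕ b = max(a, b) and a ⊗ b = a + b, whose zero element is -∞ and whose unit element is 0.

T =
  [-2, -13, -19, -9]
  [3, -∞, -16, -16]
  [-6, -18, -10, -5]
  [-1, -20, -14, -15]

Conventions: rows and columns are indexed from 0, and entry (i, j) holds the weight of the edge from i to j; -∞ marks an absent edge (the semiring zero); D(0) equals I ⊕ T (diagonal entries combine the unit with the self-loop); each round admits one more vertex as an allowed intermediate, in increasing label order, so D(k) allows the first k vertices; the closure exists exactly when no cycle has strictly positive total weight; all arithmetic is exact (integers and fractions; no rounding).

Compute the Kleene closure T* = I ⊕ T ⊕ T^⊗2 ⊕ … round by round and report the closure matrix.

D(0):
  [0, -13, -19, -9]
  [3, 0, -16, -16]
  [-6, -18, 0, -5]
  [-1, -20, -14, 0]
D(1):
  [0, -13, -19, -9]
  [3, 0, -16, -6]
  [-6, -18, 0, -5]
  [-1, -14, -14, 0]
D(2):
  [0, -13, -19, -9]
  [3, 0, -16, -6]
  [-6, -18, 0, -5]
  [-1, -14, -14, 0]
D(3):
  [0, -13, -19, -9]
  [3, 0, -16, -6]
  [-6, -18, 0, -5]
  [-1, -14, -14, 0]
D(4):
  [0, -13, -19, -9]
  [3, 0, -16, -6]
  [-6, -18, 0, -5]
  [-1, -14, -14, 0]
Answer: T* = [[0, -13, -19, -9], [3, 0, -16, -6], [-6, -18, 0, -5], [-1, -14, -14, 0]]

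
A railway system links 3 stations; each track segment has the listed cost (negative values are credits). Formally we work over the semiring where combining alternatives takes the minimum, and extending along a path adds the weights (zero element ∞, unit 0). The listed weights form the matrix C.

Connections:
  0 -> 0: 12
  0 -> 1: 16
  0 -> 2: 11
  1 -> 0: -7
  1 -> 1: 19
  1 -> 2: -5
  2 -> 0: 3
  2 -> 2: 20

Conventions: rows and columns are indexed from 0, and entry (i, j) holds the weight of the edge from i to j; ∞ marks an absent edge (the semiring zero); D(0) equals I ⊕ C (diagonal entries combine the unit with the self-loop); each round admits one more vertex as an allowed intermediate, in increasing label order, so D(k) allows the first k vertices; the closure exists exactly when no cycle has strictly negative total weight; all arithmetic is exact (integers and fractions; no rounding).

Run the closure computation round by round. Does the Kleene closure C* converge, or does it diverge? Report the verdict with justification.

D(0):
  [0, 16, 11]
  [-7, 0, -5]
  [3, ∞, 0]
D(1):
  [0, 16, 11]
  [-7, 0, -5]
  [3, 19, 0]
D(2):
  [0, 16, 11]
  [-7, 0, -5]
  [3, 19, 0]
D(3):
  [0, 16, 11]
  [-7, 0, -5]
  [3, 19, 0]
Key observation: every diagonal entry stays at the unit through all rounds, so no improving cycle exists.
Answer: CONVERGES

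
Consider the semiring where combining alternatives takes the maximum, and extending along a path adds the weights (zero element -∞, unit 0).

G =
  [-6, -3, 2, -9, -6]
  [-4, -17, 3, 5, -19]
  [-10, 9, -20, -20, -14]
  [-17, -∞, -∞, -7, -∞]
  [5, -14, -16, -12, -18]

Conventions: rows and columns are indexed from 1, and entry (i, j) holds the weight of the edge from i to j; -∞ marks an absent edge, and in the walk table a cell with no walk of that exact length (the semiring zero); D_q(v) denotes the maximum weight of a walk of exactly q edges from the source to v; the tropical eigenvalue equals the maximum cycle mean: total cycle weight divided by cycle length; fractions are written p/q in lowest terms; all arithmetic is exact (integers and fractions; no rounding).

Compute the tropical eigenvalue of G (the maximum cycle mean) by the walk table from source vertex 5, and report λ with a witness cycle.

q=0: [-∞, -∞, -∞, -∞, 0]
q=1: [5, -14, -16, -12, -18]
q=2: [-1, 2, 7, -4, -1]
q=3: [4, 16, 5, 7, -7]
q=4: [12, 14, 19, 21, -2]
q=5: [10, 28, 17, 19, 6]
Optimal cycle mean attained by: cycle 2->3->2, total 3 + 9, length 2.
Answer: λ = 6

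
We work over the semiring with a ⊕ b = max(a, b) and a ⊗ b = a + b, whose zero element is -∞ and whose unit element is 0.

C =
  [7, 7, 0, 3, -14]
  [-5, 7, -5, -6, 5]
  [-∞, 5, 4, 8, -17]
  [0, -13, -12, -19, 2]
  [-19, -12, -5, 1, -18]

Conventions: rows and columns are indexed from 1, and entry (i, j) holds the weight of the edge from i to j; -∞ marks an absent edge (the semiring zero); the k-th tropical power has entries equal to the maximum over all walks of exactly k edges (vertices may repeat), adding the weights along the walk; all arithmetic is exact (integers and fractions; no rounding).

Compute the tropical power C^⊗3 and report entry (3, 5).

C^⊗2:
  [14, 14, 7, 10, 12]
  [2, 14, 2, 6, 12]
  [8, 12, 8, 12, 10]
  [7, 7, 0, 3, -8]
  [1, 0, -1, 3, 3]
C^⊗3:
  [21, 21, 14, 17, 19]
  [9, 21, 9, 13, 19]
  [15, 19, 12, 16, 17]
  [14, 14, 7, 10, 12]
  [8, 8, 3, 7, 5]
Key observation: the optimum is the walk 3->2->2->5, with weight 5 + 7 + 5 = 17.
Optimal value attained by: walk 3->2->2->5.
Answer: (C^⊗3)[3][5] = 17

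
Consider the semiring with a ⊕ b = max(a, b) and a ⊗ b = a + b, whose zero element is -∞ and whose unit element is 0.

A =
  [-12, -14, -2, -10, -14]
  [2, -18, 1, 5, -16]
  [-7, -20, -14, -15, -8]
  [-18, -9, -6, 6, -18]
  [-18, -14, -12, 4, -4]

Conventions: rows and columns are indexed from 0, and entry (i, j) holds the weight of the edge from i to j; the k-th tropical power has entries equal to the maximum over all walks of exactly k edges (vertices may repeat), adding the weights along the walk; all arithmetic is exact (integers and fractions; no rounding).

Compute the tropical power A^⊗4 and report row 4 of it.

A^⊗2:
  [-9, -19, -13, -4, -10]
  [-6, -4, 0, 11, -7]
  [-18, -21, -9, -4, -12]
  [-7, -3, 0, 12, -12]
  [-12, -5, -2, 10, -8]
A^⊗3:
  [-17, -13, -10, 2, -14]
  [-2, 2, 5, 17, -7]
  [-16, -13, -10, 2, -16]
  [-1, 3, 6, 18, -6]
  [-3, 1, 4, 16, -8]
A^⊗4:
  [-11, -7, -4, 8, -16]
  [4, 8, 11, 23, -1]
  [-11, -7, -4, 8, -16]
  [5, 9, 12, 24, 0]
  [3, 7, 10, 22, -2]
Answer: row 4 of A^⊗4 = [3, 7, 10, 22, -2]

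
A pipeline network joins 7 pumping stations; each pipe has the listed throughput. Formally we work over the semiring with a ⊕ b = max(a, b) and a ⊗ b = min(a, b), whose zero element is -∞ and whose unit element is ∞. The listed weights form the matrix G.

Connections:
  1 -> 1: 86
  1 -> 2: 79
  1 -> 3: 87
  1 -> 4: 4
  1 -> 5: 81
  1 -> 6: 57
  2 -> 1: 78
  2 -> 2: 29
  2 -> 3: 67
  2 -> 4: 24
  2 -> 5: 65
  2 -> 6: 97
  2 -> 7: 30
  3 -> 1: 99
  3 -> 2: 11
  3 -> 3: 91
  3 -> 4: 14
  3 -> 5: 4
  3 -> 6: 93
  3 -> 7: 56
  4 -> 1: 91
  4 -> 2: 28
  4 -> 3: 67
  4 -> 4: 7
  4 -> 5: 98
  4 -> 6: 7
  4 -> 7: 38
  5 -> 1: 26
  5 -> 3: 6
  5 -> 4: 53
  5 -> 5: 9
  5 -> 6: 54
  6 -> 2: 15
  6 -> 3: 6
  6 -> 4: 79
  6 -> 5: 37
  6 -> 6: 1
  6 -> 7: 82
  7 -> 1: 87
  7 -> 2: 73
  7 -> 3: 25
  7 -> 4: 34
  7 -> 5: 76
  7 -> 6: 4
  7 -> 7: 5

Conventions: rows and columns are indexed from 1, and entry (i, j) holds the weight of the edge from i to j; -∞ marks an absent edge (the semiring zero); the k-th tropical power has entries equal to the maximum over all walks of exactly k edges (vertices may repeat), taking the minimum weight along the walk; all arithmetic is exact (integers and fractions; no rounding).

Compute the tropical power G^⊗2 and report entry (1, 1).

G^⊗2:
  [87, 79, 87, 57, 81, 87, 57]
  [78, 78, 78, 79, 78, 67, 82]
  [91, 79, 91, 79, 81, 91, 82]
  [86, 79, 87, 53, 81, 67, 56]
  [53, 28, 53, 54, 53, 26, 54]
  [82, 73, 67, 37, 79, 37, 38]
  [86, 79, 87, 53, 81, 73, 34]
Key observation: the optimum is the walk 1->3->1, with weight 87 min 99 = 87.
Optimal value attained by: walk 1->3->1.
Answer: (G^⊗2)[1][1] = 87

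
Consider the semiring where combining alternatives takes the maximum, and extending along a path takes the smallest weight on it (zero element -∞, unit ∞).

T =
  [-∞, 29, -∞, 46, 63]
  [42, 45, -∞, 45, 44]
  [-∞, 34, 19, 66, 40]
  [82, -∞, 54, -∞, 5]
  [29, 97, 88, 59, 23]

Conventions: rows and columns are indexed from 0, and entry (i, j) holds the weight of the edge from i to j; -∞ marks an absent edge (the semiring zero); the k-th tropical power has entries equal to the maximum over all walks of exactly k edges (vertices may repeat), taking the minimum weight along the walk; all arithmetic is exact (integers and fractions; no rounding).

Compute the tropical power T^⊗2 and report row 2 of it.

T^⊗2:
  [46, 63, 63, 59, 29]
  [45, 45, 45, 45, 44]
  [66, 40, 54, 40, 34]
  [5, 34, 19, 54, 63]
  [59, 45, 54, 66, 44]
Answer: row 2 of T^⊗2 = [66, 40, 54, 40, 34]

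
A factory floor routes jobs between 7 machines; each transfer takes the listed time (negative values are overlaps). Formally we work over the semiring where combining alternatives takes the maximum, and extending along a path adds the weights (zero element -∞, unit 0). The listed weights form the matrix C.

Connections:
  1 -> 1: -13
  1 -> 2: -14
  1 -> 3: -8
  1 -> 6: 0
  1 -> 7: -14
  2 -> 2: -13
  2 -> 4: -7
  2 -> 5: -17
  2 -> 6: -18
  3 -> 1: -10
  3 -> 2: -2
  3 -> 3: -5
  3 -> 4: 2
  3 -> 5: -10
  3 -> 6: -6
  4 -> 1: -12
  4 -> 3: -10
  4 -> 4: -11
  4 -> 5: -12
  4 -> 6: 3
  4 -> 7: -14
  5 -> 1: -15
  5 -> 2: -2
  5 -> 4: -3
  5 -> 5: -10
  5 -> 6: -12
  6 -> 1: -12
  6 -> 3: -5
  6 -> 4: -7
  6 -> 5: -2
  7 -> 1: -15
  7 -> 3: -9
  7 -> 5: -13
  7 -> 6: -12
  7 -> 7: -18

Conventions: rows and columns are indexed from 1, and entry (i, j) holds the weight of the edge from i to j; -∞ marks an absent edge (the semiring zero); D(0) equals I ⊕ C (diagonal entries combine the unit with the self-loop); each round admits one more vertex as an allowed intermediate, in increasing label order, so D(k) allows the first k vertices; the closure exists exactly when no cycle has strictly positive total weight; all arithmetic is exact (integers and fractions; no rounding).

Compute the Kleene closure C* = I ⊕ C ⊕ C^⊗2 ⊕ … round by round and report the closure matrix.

D(0):
  [0, -14, -8, -∞, -∞, 0, -14]
  [-∞, 0, -∞, -7, -17, -18, -∞]
  [-10, -2, 0, 2, -10, -6, -∞]
  [-12, -∞, -10, 0, -12, 3, -14]
  [-15, -2, -∞, -3, 0, -12, -∞]
  [-12, -∞, -5, -7, -2, 0, -∞]
  [-15, -∞, -9, -∞, -13, -12, 0]
D(1):
  [0, -14, -8, -∞, -∞, 0, -14]
  [-∞, 0, -∞, -7, -17, -18, -∞]
  [-10, -2, 0, 2, -10, -6, -24]
  [-12, -26, -10, 0, -12, 3, -14]
  [-15, -2, -23, -3, 0, -12, -29]
  [-12, -26, -5, -7, -2, 0, -26]
  [-15, -29, -9, -∞, -13, -12, 0]
D(2):
  [0, -14, -8, -21, -31, 0, -14]
  [-∞, 0, -∞, -7, -17, -18, -∞]
  [-10, -2, 0, 2, -10, -6, -24]
  [-12, -26, -10, 0, -12, 3, -14]
  [-15, -2, -23, -3, 0, -12, -29]
  [-12, -26, -5, -7, -2, 0, -26]
  [-15, -29, -9, -36, -13, -12, 0]
D(3):
  [0, -10, -8, -6, -18, 0, -14]
  [-∞, 0, -∞, -7, -17, -18, -∞]
  [-10, -2, 0, 2, -10, -6, -24]
  [-12, -12, -10, 0, -12, 3, -14]
  [-15, -2, -23, -3, 0, -12, -29]
  [-12, -7, -5, -3, -2, 0, -26]
  [-15, -11, -9, -7, -13, -12, 0]
D(4):
  [0, -10, -8, -6, -18, 0, -14]
  [-19, 0, -17, -7, -17, -4, -21]
  [-10, -2, 0, 2, -10, 5, -12]
  [-12, -12, -10, 0, -12, 3, -14]
  [-15, -2, -13, -3, 0, 0, -17]
  [-12, -7, -5, -3, -2, 0, -17]
  [-15, -11, -9, -7, -13, -4, 0]
D(5):
  [0, -10, -8, -6, -18, 0, -14]
  [-19, 0, -17, -7, -17, -4, -21]
  [-10, -2, 0, 2, -10, 5, -12]
  [-12, -12, -10, 0, -12, 3, -14]
  [-15, -2, -13, -3, 0, 0, -17]
  [-12, -4, -5, -3, -2, 0, -17]
  [-15, -11, -9, -7, -13, -4, 0]
D(6):
  [0, -4, -5, -3, -2, 0, -14]
  [-16, 0, -9, -7, -6, -4, -21]
  [-7, 1, 0, 2, 3, 5, -12]
  [-9, -1, -2, 0, 1, 3, -14]
  [-12, -2, -5, -3, 0, 0, -17]
  [-12, -4, -5, -3, -2, 0, -17]
  [-15, -8, -9, -7, -6, -4, 0]
D(7):
  [0, -4, -5, -3, -2, 0, -14]
  [-16, 0, -9, -7, -6, -4, -21]
  [-7, 1, 0, 2, 3, 5, -12]
  [-9, -1, -2, 0, 1, 3, -14]
  [-12, -2, -5, -3, 0, 0, -17]
  [-12, -4, -5, -3, -2, 0, -17]
  [-15, -8, -9, -7, -6, -4, 0]
Answer: C* = [[0, -4, -5, -3, -2, 0, -14], [-16, 0, -9, -7, -6, -4, -21], [-7, 1, 0, 2, 3, 5, -12], [-9, -1, -2, 0, 1, 3, -14], [-12, -2, -5, -3, 0, 0, -17], [-12, -4, -5, -3, -2, 0, -17], [-15, -8, -9, -7, -6, -4, 0]]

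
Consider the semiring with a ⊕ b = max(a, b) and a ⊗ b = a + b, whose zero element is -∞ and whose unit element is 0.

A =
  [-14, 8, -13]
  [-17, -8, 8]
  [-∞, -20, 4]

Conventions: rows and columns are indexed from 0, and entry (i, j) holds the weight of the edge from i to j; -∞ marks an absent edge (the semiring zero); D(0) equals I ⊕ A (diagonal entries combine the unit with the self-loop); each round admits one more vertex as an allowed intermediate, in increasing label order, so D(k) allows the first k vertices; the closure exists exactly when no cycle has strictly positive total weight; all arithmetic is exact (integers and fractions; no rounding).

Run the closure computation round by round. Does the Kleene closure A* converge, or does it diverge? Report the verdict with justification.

Detection: at round 0, diagonal entry (2, 2) turns strictly positive.
Key observation: the cycle 2->2 has total weight 4, which is strictly positive.
Answer: DIVERGES — positive cycle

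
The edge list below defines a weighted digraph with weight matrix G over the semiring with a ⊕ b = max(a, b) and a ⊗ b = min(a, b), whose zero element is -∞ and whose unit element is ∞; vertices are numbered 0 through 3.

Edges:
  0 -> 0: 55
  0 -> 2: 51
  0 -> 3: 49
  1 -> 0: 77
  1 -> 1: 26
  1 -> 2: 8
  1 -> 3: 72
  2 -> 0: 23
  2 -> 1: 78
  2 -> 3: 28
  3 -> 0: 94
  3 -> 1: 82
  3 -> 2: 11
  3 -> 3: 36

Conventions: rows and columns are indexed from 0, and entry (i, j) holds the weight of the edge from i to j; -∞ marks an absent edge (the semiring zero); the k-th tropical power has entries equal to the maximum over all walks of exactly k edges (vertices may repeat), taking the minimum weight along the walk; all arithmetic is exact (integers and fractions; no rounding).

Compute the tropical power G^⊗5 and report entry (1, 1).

G^⊗2:
  [55, 51, 51, 49]
  [72, 72, 51, 49]
  [77, 28, 23, 72]
  [77, 36, 51, 72]
G^⊗3:
  [55, 51, 51, 51]
  [72, 51, 51, 72]
  [72, 72, 51, 49]
  [72, 72, 51, 49]
G^⊗4:
  [55, 51, 51, 51]
  [72, 72, 51, 51]
  [72, 51, 51, 72]
  [72, 51, 51, 72]
G^⊗5:
  [55, 51, 51, 51]
  [72, 51, 51, 72]
  [72, 72, 51, 51]
  [72, 72, 51, 51]
Key observation: the optimum is the walk 1->0->0->0->2->1, with weight 77 min 55 min 55 min 51 min 78 = 51.
Optimal value attained by: walk 1->0->0->0->2->1.
Answer: (G^⊗5)[1][1] = 51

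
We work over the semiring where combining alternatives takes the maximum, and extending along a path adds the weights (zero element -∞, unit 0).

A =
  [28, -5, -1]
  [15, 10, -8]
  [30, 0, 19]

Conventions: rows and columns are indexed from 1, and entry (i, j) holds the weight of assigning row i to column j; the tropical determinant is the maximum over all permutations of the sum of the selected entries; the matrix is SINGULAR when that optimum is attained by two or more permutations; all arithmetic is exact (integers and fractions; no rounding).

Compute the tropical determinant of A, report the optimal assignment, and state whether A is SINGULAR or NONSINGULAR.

σ = (1, 2, 3): 28 + 10 + 19 = 57
σ = (1, 3, 2): 28 + (-8) + 0 = 20
σ = (2, 1, 3): (-5) + 15 + 19 = 29
σ = (2, 3, 1): (-5) + (-8) + 30 = 17
σ = (3, 1, 2): (-1) + 15 + 0 = 14
σ = (3, 2, 1): (-1) + 10 + 30 = 39
Optimal value attained by: σ = (1, 2, 3).
Answer: det⊕(A) = 57; verdict: NONSINGULAR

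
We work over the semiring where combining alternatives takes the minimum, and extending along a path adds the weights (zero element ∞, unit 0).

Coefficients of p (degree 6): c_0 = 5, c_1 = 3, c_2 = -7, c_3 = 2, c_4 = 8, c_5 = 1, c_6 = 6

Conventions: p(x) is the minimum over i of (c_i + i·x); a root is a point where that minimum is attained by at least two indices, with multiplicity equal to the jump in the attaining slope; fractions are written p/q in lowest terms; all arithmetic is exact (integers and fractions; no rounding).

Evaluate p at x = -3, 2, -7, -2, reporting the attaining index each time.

p(-3) = min(5+0·(-3)=5, 3+1·(-3)=0, -7+2·(-3)=-13, 2+3·(-3)=-7, 8+4·(-3)=-4, 1+5·(-3)=-14, 6+6·(-3)=-12) = -14 (attained by i=5)
p(2) = min(5+0·2=5, 3+1·2=5, -7+2·2=-3, 2+3·2=8, 8+4·2=16, 1+5·2=11, 6+6·2=18) = -3 (attained by i=2)
p(-7) = min(5+0·(-7)=5, 3+1·(-7)=-4, -7+2·(-7)=-21, 2+3·(-7)=-19, 8+4·(-7)=-20, 1+5·(-7)=-34, 6+6·(-7)=-36) = -36 (attained by i=6)
p(-2) = min(5+0·(-2)=5, 3+1·(-2)=1, -7+2·(-2)=-11, 2+3·(-2)=-4, 8+4·(-2)=0, 1+5·(-2)=-9, 6+6·(-2)=-6) = -11 (attained by i=2)
Answer: p(-3) = -14; p(2) = -3; p(-7) = -36; p(-2) = -11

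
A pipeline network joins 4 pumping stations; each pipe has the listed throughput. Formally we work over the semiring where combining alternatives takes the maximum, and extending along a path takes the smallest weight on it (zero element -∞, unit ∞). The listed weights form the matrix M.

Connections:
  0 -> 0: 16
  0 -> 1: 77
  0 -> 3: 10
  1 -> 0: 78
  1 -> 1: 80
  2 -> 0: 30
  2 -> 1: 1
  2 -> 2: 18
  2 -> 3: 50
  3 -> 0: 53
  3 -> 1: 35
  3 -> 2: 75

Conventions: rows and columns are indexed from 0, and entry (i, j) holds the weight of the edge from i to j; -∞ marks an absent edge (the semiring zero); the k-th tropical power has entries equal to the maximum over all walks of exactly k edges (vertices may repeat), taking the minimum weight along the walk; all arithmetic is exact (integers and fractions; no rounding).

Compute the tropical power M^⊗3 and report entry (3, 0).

M^⊗2:
  [77, 77, 10, 10]
  [78, 80, -∞, 10]
  [50, 35, 50, 18]
  [35, 53, 18, 50]
M^⊗3:
  [77, 77, 10, 10]
  [78, 80, 10, 10]
  [35, 50, 18, 50]
  [53, 53, 50, 18]
Key observation: the optimum is the walk 3->0->1->0, with weight 53 min 77 min 78 = 53.
Optimal value attained by: walk 3->0->1->0.
Answer: (M^⊗3)[3][0] = 53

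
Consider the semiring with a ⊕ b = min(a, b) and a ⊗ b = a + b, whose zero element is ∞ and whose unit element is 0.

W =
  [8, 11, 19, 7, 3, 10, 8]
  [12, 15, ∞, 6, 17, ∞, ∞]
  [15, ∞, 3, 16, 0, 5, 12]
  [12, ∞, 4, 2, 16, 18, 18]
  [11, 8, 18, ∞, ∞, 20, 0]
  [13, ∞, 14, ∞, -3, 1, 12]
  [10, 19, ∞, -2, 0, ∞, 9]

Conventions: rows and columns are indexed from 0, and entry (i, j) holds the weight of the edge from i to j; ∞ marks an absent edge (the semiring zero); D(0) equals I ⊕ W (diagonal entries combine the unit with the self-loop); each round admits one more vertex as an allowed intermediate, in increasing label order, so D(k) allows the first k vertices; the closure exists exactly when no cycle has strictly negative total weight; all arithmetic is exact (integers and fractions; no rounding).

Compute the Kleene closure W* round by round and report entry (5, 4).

D(0):
  [0, 11, 19, 7, 3, 10, 8]
  [12, 0, ∞, 6, 17, ∞, ∞]
  [15, ∞, 0, 16, 0, 5, 12]
  [12, ∞, 4, 0, 16, 18, 18]
  [11, 8, 18, ∞, 0, 20, 0]
  [13, ∞, 14, ∞, -3, 0, 12]
  [10, 19, ∞, -2, 0, ∞, 0]
D(1):
  [0, 11, 19, 7, 3, 10, 8]
  [12, 0, 31, 6, 15, 22, 20]
  [15, 26, 0, 16, 0, 5, 12]
  [12, 23, 4, 0, 15, 18, 18]
  [11, 8, 18, 18, 0, 20, 0]
  [13, 24, 14, 20, -3, 0, 12]
  [10, 19, 29, -2, 0, 20, 0]
D(2):
  [0, 11, 19, 7, 3, 10, 8]
  [12, 0, 31, 6, 15, 22, 20]
  [15, 26, 0, 16, 0, 5, 12]
  [12, 23, 4, 0, 15, 18, 18]
  [11, 8, 18, 14, 0, 20, 0]
  [13, 24, 14, 20, -3, 0, 12]
  [10, 19, 29, -2, 0, 20, 0]
D(3):
  [0, 11, 19, 7, 3, 10, 8]
  [12, 0, 31, 6, 15, 22, 20]
  [15, 26, 0, 16, 0, 5, 12]
  [12, 23, 4, 0, 4, 9, 16]
  [11, 8, 18, 14, 0, 20, 0]
  [13, 24, 14, 20, -3, 0, 12]
  [10, 19, 29, -2, 0, 20, 0]
D(4):
  [0, 11, 11, 7, 3, 10, 8]
  [12, 0, 10, 6, 10, 15, 20]
  [15, 26, 0, 16, 0, 5, 12]
  [12, 23, 4, 0, 4, 9, 16]
  [11, 8, 18, 14, 0, 20, 0]
  [13, 24, 14, 20, -3, 0, 12]
  [10, 19, 2, -2, 0, 7, 0]
D(5):
  [0, 11, 11, 7, 3, 10, 3]
  [12, 0, 10, 6, 10, 15, 10]
  [11, 8, 0, 14, 0, 5, 0]
  [12, 12, 4, 0, 4, 9, 4]
  [11, 8, 18, 14, 0, 20, 0]
  [8, 5, 14, 11, -3, 0, -3]
  [10, 8, 2, -2, 0, 7, 0]
D(6):
  [0, 11, 11, 7, 3, 10, 3]
  [12, 0, 10, 6, 10, 15, 10]
  [11, 8, 0, 14, 0, 5, 0]
  [12, 12, 4, 0, 4, 9, 4]
  [11, 8, 18, 14, 0, 20, 0]
  [8, 5, 14, 11, -3, 0, -3]
  [10, 8, 2, -2, 0, 7, 0]
D(7):
  [0, 11, 5, 1, 3, 10, 3]
  [12, 0, 10, 6, 10, 15, 10]
  [10, 8, 0, -2, 0, 5, 0]
  [12, 12, 4, 0, 4, 9, 4]
  [10, 8, 2, -2, 0, 7, 0]
  [7, 5, -1, -5, -3, 0, -3]
  [10, 8, 2, -2, 0, 7, 0]
Answer: W*[5][4] = -3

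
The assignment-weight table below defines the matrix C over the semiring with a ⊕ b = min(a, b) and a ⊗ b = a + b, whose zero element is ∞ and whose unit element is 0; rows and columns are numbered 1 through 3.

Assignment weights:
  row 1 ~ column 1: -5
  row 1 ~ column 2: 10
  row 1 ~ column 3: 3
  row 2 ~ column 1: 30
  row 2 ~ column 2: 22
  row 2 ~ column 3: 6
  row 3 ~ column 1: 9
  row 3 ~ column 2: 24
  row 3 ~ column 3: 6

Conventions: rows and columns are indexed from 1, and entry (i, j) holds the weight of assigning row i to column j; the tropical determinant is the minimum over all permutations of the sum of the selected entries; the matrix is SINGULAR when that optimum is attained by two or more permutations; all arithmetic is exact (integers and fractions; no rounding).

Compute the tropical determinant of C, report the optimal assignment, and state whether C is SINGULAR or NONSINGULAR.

σ = (1, 2, 3): (-5) + 22 + 6 = 23
σ = (1, 3, 2): (-5) + 6 + 24 = 25
σ = (2, 1, 3): 10 + 30 + 6 = 46
σ = (2, 3, 1): 10 + 6 + 9 = 25
σ = (3, 1, 2): 3 + 30 + 24 = 57
σ = (3, 2, 1): 3 + 22 + 9 = 34
Optimal value attained by: σ = (1, 2, 3).
Answer: det⊕(C) = 23; verdict: NONSINGULAR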